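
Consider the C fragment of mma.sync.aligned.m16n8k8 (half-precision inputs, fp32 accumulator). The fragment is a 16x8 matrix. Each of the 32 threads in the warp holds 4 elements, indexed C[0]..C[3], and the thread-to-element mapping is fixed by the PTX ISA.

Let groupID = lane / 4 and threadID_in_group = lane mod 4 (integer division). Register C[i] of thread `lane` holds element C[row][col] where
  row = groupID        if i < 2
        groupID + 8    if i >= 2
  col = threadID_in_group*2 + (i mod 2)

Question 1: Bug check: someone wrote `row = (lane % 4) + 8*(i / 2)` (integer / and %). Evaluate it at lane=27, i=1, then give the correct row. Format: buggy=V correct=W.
`(lane % 4) + 8*(i / 2)`[27,1]->3
lane 27->27/4=6, 27 mod 4=3
i=1  r:6+0->6  c:2·3+1->7
row: 3 vs 6

buggy=3 correct=6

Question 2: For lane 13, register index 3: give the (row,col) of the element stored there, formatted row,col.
lane 13: g=3 (13/4), t=1 (13%4)
i=3: r=3+8=11, c=1*2+1=3

11,3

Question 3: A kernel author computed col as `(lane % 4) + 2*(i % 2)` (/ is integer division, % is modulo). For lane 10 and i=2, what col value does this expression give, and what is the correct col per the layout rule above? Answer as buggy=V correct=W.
`(lane % 4) + 2*(i % 2)`[10,2]⇒2
lane 10: gr=2 (10/4), th=2 (10%4)
i=2: r=2+8=10, c=2*2+0=4
col: 2 vs 4

buggy=2 correct=4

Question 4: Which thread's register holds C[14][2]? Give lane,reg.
r:14=>grp=6,rB=1  c:2=>tig=1,lo=0
L=6*4+1=25  i=1*2+0=2

25,2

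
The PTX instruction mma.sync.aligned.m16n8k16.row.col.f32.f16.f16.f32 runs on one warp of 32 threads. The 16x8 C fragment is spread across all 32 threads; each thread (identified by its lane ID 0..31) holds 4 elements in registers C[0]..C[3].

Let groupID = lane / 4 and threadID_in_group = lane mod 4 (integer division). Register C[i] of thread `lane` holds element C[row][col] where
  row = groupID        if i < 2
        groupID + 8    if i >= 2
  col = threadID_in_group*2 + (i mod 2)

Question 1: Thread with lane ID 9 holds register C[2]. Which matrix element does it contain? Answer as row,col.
10,2

lane 9->9/4=2, 9 mod 4=1
i=2  r:2+8->10  c:2·1+0->2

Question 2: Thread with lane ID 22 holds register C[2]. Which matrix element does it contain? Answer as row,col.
13,4

L=22->g=22>>2=5, t=22&3=2
[2]->row 5+8=13  col 2·2+0=4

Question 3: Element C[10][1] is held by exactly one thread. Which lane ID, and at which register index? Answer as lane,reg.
8,3

r=10→G=2,rhi=1  c=1→T=0,p=1
L=2*4+0=8  i=1*2+1=3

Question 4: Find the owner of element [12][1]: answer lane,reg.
r: 12->gid=4,r8=1  c: 1->tid=0,i&1=1
L=4*4+0=16  i=1*2+1=3

16,3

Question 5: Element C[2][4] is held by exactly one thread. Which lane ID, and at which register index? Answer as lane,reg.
r=2→G=2,rhi=0  c=4→T=2,p=0
L=2*4+2=10  i=0*2+0=0

10,0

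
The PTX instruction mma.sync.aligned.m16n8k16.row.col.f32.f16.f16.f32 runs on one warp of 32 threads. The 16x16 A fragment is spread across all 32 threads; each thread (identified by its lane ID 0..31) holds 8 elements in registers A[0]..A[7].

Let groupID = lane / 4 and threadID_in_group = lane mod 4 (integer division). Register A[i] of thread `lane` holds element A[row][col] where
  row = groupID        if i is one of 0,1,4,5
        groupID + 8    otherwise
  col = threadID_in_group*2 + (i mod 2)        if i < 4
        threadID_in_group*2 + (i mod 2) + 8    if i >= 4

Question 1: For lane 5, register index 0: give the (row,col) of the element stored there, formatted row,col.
L=5⇒gr=5>>2=1, th=5&3=1
[0]⇒row 1+0=1  col 1·2+0+0=2

1,2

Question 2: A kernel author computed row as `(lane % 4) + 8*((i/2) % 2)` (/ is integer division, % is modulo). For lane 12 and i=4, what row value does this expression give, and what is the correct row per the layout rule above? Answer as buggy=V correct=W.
`(lane % 4) + 8*((i/2) % 2)`[12,4]→0
12: G=3,T=0
[4] (3+0,0*2+0+8) = (3,8)
row: 0 vs 3

buggy=0 correct=3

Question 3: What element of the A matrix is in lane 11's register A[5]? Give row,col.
lane 11->11/4=2, 11 mod 4=3
i=5  r:2+0->2  c:2·3+1+8->15

2,15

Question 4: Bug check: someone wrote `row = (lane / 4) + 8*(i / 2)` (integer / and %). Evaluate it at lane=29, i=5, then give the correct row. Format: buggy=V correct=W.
buggy=23 correct=7

`(lane / 4) + 8*(i / 2)`[29,5]⇒23
lane 29⇒29/4=7, 29 mod 4=1
i=5  r:7+0⇒7  c:2·1+1+8⇒11
row: 23 vs 7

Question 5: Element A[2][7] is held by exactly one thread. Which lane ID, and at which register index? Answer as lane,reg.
r:2=>grp=2,rB=0  c:7=>cB=0,tig=3,lo=1
L=2*4+3=11  i=0*4+0*2+1=1

11,1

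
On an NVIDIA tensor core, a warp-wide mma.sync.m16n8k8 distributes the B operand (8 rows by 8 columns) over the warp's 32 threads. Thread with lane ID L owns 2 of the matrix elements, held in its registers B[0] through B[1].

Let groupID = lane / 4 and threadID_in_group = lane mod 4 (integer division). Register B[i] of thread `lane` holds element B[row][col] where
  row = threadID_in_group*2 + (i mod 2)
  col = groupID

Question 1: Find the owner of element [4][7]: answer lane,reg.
30,0

c:7=>grp=7  r:4=>tig=2,lo=0
L=7*4+2=30  i=0=0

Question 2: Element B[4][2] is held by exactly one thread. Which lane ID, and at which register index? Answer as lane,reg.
c:2=>grp=2  r:4=>tig=2,lo=0
L=2*4+2=10  i=0=0

10,0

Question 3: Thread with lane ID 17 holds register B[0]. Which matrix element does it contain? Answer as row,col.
lane 17: g=4 (17/4), t=1 (17%4)
i=0: r=1*2+0=2, c=g=4

2,4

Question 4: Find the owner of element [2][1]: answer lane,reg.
c=1->g=1  r=2->t=1,b0=0
L=1*4+1=5  i=0=0

5,0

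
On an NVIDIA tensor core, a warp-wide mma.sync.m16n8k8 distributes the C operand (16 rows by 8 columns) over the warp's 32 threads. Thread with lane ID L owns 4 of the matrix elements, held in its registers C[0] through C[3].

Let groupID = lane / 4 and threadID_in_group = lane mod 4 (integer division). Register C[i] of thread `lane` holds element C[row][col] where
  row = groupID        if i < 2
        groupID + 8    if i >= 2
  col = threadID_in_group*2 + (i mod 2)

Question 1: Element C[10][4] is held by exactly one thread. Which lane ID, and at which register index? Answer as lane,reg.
r=10->g=2,rb=1  c=4->t=2,b0=0
L=2*4+2=10  i=1*2+0=2

10,2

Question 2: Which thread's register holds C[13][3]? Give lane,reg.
21,3

r=13→G=5,rhi=1  c=3→T=1,p=1
L=5*4+1=21  i=1*2+1=3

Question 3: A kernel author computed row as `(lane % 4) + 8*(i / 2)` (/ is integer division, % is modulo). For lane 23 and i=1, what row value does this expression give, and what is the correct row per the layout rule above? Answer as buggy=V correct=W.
buggy=3 correct=5

`(lane % 4) + 8*(i / 2)`[23,1]=>3
lane 23: grp=5 (23/4), tig=3 (23%4)
i=1: r=5+0=5, c=3*2+1=7
row: 3 vs 5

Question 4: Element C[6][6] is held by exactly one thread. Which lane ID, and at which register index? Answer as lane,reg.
r=6⇒gr=6,Rb=0  c=6⇒th=3,odd=0
L=6*4+3=27  i=0*2+0=0

27,0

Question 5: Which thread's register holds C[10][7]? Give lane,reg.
r: 10->gid=2,r8=1  c: 7->tid=3,i&1=1
L=2*4+3=11  i=1*2+1=3

11,3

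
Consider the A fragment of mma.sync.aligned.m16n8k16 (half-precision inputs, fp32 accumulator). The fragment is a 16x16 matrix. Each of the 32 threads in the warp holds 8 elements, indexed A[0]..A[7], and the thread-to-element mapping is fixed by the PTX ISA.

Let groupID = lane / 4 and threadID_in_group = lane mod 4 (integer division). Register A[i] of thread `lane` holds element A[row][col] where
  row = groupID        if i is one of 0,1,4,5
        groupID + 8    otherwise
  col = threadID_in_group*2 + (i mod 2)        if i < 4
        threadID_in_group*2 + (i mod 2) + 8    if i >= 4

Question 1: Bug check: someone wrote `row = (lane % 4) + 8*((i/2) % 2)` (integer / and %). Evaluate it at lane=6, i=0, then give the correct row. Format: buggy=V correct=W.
buggy=2 correct=1

`(lane % 4) + 8*((i/2) % 2)`[6,0]→2
6: G=1,T=2
[0] (1+0,2*2+0+0) = (1,4)
row: 2 vs 1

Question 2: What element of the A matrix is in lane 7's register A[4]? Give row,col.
1,14

L=7->g=7>>2=1, t=7&3=3
[4]->row 1+0=1  col 3·2+0+8=14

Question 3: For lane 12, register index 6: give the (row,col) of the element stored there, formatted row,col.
L=12->gid=12>>2=3, tid=12&3=0
[6]->row 3+8=11  col 0·2+0+8=8

11,8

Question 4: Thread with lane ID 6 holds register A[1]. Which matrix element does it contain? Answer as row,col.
1,5

lane 6: gid=1 (6/4), tid=2 (6%4)
i=1: r=1+0=1, c=2*2+1+0=5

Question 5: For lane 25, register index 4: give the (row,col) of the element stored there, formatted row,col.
L=25=>grp=25>>2=6, tig=25&3=1
[4]=>row 6+0=6  col 1·2+0+8=10

6,10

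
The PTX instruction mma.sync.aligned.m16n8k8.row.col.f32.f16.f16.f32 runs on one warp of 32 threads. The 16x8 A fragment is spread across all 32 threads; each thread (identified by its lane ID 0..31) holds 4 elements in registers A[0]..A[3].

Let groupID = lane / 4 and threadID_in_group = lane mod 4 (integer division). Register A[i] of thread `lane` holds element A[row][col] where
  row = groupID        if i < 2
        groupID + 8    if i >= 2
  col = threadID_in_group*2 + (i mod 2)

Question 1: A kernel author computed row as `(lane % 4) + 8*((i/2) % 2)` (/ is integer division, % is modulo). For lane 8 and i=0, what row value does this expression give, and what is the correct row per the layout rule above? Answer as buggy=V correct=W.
`(lane % 4) + 8*((i/2) % 2)`[8,0]=>0
lane 8: grp=2 (8/4), tig=0 (8%4)
i=0: r=2+0=2, c=0*2+0=0
row: 0 vs 2

buggy=0 correct=2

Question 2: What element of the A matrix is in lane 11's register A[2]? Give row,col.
10,6

lane 11: gid=2 (11/4), tid=3 (11%4)
i=2: r=2+8=10, c=3*2+0=6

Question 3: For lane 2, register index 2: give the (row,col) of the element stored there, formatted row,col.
2: grp=0,tig=2
[2] (0+8,2*2+0) = (8,4)

8,4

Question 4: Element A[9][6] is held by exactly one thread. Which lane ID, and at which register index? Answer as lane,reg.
7,2

r: 9->gid=1,r8=1  c: 6->tid=3,i&1=0
L=1*4+3=7  i=1*2+0=2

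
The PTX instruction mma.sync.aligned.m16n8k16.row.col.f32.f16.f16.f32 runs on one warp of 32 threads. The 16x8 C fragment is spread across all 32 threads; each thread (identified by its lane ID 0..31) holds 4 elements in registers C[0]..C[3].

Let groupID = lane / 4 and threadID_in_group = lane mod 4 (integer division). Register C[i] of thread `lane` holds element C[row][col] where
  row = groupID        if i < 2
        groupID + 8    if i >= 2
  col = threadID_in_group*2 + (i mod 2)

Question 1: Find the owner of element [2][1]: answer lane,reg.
8,1

r: 2->gid=2,r8=0  c: 1->tid=0,i&1=1
L=2*4+0=8  i=0*2+1=1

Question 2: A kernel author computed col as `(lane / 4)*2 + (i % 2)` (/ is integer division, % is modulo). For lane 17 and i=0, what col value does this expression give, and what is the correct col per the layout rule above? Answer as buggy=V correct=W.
buggy=8 correct=2

`(lane / 4)*2 + (i % 2)`[17,0]→8
L=17→G=17>>2=4, T=17&3=1
[0]→row 4+0=4  col 1·2+0=2
col: 8 vs 2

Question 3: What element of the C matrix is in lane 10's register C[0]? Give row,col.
10: grp=2,tig=2
[0] (2+0,2*2+0) = (2,4)

2,4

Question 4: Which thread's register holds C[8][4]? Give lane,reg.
r:8=>grp=0,rB=1  c:4=>tig=2,lo=0
L=0*4+2=2  i=1*2+0=2

2,2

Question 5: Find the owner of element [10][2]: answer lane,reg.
9,2

r:10=>grp=2,rB=1  c:2=>tig=1,lo=0
L=2*4+1=9  i=1*2+0=2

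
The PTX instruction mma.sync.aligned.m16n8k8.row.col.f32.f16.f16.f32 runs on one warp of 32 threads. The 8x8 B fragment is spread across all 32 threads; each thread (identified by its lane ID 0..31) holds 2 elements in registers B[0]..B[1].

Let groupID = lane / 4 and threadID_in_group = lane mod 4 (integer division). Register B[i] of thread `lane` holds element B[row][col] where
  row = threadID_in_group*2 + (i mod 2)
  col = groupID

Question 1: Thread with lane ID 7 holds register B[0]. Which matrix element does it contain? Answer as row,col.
6,1

lane 7→7/4=1, 7 mod 4=3
i=0  r:2·3+0→6  c:1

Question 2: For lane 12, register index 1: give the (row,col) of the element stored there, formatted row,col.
1,3

L=12->gid=12>>2=3, tid=12&3=0
[1]->row 0·2+1=1  col gid=3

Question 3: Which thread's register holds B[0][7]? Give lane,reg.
c=7->g=7  r=0->t=0,b0=0
L=7*4+0=28  i=0=0

28,0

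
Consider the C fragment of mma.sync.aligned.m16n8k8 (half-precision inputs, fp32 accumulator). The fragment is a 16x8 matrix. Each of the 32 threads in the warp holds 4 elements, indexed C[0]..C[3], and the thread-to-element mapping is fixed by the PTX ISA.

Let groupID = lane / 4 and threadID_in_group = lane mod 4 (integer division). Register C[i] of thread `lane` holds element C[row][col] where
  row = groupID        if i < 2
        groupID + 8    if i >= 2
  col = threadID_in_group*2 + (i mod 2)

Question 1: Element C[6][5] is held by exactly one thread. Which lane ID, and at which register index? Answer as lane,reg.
26,1

r=6⇒gr=6,Rb=0  c=5⇒th=2,odd=1
L=6*4+2=26  i=0*2+1=1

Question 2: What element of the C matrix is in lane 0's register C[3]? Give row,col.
0: grp=0,tig=0
[3] (0+8,0*2+1) = (8,1)

8,1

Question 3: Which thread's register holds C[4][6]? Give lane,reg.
19,0

r: 4->gid=4,r8=0  c: 6->tid=3,i&1=0
L=4*4+3=19  i=0*2+0=0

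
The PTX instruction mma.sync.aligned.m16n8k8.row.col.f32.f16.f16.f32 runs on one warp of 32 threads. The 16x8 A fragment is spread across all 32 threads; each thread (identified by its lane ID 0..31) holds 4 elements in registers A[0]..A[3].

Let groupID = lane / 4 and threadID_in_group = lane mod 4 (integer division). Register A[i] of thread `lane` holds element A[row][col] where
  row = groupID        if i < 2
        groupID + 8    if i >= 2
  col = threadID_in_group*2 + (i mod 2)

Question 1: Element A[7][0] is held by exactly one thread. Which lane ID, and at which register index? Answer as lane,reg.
28,0

r: 7->gid=7,r8=0  c: 0->tid=0,i&1=0
L=7*4+0=28  i=0*2+0=0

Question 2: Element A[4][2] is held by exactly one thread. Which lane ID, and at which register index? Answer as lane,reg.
r=4⇒gr=4,Rb=0  c=2⇒th=1,odd=0
L=4*4+1=17  i=0*2+0=0

17,0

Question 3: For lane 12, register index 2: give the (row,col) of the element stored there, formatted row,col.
11,0

lane 12: g=3 (12/4), t=0 (12%4)
i=2: r=3+8=11, c=0*2+0=0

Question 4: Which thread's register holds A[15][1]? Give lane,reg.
r=15→G=7,rhi=1  c=1→T=0,p=1
L=7*4+0=28  i=1*2+1=3

28,3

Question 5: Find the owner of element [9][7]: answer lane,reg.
7,3

r=9->g=1,rb=1  c=7->t=3,b0=1
L=1*4+3=7  i=1*2+1=3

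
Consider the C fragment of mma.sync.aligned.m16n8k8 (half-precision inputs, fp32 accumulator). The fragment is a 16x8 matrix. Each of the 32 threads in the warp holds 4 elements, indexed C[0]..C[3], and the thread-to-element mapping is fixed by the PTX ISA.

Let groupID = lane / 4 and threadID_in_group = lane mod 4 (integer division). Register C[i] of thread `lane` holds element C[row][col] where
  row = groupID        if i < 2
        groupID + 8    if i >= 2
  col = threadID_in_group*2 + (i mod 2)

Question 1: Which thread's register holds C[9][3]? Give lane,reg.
5,3

r=9→G=1,rhi=1  c=3→T=1,p=1
L=1*4+1=5  i=1*2+1=3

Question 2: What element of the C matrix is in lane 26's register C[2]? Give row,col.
14,4

lane 26: g=6 (26/4), t=2 (26%4)
i=2: r=6+8=14, c=2*2+0=4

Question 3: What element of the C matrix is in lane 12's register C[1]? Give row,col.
12: gid=3,tid=0
[1] (3+0,0*2+1) = (3,1)

3,1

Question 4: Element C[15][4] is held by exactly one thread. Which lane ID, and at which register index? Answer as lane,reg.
r=15->g=7,rb=1  c=4->t=2,b0=0
L=7*4+2=30  i=1*2+0=2

30,2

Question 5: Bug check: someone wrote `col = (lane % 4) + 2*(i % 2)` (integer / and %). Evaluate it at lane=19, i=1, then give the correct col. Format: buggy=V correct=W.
`(lane % 4) + 2*(i % 2)`[19,1]->5
L=19->g=19>>2=4, t=19&3=3
[1]->row 4+0=4  col 3·2+1=7
col: 5 vs 7

buggy=5 correct=7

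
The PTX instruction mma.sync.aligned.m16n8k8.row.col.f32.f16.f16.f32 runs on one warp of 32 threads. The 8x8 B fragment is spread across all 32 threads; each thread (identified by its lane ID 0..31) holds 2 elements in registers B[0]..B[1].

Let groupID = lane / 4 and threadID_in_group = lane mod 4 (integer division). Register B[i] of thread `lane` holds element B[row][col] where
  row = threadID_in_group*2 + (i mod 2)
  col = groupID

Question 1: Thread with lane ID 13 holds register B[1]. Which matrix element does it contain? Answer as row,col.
13: grp=3,tig=1
[1] (1*2+1,3) = (3,3)

3,3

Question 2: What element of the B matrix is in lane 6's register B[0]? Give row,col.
4,1

6: gid=1,tid=2
[0] (2*2+0,1) = (4,1)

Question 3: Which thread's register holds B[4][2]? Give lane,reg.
c=2⇒gr=2  r=4⇒th=2,odd=0
L=2*4+2=10  i=0=0

10,0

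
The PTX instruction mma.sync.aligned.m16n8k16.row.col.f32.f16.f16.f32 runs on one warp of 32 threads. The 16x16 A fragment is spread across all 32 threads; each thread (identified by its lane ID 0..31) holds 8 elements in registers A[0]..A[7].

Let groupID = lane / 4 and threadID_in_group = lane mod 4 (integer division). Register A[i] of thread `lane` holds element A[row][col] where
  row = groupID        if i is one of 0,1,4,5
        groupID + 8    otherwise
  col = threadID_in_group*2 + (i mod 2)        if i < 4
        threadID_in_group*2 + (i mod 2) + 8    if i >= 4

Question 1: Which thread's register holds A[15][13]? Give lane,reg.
30,7

r=15->g=7,rb=1  c=13->cb=1,t=2,b0=1
L=7*4+2=30  i=1*4+1*2+1=7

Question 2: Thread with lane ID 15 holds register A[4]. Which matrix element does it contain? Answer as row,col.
15: grp=3,tig=3
[4] (3+0,3*2+0+8) = (3,14)

3,14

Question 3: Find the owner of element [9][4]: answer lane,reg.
r=9⇒gr=1,Rb=1  c=4⇒Cb=0,th=2,odd=0
L=1*4+2=6  i=0*4+1*2+0=2

6,2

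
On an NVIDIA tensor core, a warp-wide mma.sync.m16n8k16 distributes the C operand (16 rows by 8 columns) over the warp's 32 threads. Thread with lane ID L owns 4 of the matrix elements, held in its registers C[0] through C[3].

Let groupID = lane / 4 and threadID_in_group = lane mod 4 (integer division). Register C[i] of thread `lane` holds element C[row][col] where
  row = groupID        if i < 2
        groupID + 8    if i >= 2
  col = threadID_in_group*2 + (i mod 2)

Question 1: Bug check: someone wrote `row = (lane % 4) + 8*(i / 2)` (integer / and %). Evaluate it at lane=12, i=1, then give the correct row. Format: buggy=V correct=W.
buggy=0 correct=3

`(lane % 4) + 8*(i / 2)`[12,1]->0
L=12->g=12>>2=3, t=12&3=0
[1]->row 3+0=3  col 0·2+1=1
row: 0 vs 3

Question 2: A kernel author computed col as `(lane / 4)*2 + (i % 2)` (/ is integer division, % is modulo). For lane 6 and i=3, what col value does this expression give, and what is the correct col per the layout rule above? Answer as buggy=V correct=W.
buggy=3 correct=5

`(lane / 4)*2 + (i % 2)`[6,3]→3
lane 6→6/4=1, 6 mod 4=2
i=3  r:1+8→9  c:2·2+1→5
col: 3 vs 5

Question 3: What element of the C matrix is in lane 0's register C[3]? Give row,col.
8,1

lane 0=>0/4=0, 0 mod 4=0
i=3  r:0+8=>8  c:2·0+1=>1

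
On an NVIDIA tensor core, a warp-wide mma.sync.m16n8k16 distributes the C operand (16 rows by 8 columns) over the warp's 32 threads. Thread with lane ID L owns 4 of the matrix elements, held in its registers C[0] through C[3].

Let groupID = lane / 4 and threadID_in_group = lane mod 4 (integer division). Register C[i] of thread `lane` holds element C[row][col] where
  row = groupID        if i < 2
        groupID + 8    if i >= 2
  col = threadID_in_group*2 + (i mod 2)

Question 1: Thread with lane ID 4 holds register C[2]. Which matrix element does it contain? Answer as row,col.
L=4=>grp=4>>2=1, tig=4&3=0
[2]=>row 1+8=9  col 0·2+0=0

9,0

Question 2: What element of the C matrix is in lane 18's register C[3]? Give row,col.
L=18=>grp=18>>2=4, tig=18&3=2
[3]=>row 4+8=12  col 2·2+1=5

12,5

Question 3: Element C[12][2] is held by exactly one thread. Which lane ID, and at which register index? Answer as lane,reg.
17,2

r=12⇒gr=4,Rb=1  c=2⇒th=1,odd=0
L=4*4+1=17  i=1*2+0=2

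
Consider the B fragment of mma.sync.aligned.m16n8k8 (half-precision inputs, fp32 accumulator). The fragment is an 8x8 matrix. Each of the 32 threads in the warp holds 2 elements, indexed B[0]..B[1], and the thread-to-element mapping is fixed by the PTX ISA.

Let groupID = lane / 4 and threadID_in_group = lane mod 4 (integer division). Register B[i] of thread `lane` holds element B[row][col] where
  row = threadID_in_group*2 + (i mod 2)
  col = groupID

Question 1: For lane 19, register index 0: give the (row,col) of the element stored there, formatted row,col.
L=19->gid=19>>2=4, tid=19&3=3
[0]->row 3·2+0=6  col gid=4

6,4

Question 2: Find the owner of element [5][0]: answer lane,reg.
2,1

c=0⇒gr=0  r=5⇒th=2,odd=1
L=0*4+2=2  i=1=1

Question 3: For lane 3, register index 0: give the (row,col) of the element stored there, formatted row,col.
6,0

lane 3: gr=0 (3/4), th=3 (3%4)
i=0: r=3*2+0=6, c=gr=0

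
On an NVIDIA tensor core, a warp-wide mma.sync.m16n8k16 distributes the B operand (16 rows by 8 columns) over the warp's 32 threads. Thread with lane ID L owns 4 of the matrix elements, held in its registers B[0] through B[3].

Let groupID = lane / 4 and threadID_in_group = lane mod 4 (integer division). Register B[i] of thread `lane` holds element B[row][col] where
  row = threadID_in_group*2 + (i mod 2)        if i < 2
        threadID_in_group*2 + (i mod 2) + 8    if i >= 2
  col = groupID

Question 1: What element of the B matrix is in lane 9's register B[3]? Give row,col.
11,2

L=9→G=9>>2=2, T=9&3=1
[3]→row 1·2+1+8=11  col G=2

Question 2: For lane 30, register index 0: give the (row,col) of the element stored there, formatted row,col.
30: g=7,t=2
[0] (2*2+0+0,7) = (4,7)

4,7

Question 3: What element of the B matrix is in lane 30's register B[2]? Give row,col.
L=30→G=30>>2=7, T=30&3=2
[2]→row 2·2+0+8=12  col G=7

12,7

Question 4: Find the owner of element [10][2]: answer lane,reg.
c: 2->gid=2  r: 10->r8=1,tid=1,i&1=0
L=2*4+1=9  i=1*2+0=2

9,2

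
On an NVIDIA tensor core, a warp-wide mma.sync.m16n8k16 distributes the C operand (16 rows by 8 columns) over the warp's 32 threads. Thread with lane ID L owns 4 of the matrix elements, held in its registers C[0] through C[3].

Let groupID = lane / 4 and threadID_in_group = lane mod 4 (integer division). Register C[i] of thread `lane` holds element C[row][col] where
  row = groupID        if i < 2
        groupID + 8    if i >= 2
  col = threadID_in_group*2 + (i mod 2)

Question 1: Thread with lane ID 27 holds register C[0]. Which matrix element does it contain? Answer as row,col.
6,6

lane 27->27/4=6, 27 mod 4=3
i=0  r:6+0->6  c:2·3+0->6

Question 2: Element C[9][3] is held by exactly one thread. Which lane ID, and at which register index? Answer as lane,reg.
5,3

r=9⇒gr=1,Rb=1  c=3⇒th=1,odd=1
L=1*4+1=5  i=1*2+1=3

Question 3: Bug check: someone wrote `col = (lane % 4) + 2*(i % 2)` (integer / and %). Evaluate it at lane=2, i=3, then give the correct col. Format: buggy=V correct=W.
buggy=4 correct=5

`(lane % 4) + 2*(i % 2)`[2,3]->4
2: gid=0,tid=2
[3] (0+8,2*2+1) = (8,5)
col: 4 vs 5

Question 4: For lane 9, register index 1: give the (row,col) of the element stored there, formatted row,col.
lane 9: grp=2 (9/4), tig=1 (9%4)
i=1: r=2+0=2, c=1*2+1=3

2,3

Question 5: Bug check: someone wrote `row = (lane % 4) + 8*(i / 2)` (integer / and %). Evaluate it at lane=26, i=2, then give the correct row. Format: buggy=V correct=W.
`(lane % 4) + 8*(i / 2)`[26,2]⇒10
lane 26: gr=6 (26/4), th=2 (26%4)
i=2: r=6+8=14, c=2*2+0=4
row: 10 vs 14

buggy=10 correct=14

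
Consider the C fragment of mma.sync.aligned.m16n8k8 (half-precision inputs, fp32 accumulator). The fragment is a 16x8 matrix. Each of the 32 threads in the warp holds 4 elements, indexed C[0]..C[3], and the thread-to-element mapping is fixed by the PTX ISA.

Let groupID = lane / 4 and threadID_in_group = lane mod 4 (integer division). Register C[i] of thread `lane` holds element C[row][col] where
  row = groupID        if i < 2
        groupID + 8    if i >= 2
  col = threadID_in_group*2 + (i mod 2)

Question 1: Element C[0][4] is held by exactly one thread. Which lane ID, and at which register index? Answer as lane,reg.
2,0

r: 0->gid=0,r8=0  c: 4->tid=2,i&1=0
L=0*4+2=2  i=0*2+0=0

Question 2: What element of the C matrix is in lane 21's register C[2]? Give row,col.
13,2

21: gid=5,tid=1
[2] (5+8,1*2+0) = (13,2)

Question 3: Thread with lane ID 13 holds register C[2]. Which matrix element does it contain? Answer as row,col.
11,2

L=13⇒gr=13>>2=3, th=13&3=1
[2]⇒row 3+8=11  col 1·2+0=2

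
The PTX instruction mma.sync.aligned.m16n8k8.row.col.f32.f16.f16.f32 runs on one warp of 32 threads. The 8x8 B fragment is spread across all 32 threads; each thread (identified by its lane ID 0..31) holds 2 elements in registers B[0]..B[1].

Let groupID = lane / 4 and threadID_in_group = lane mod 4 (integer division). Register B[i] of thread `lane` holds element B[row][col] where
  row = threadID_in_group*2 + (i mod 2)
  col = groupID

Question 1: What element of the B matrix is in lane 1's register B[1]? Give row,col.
3,0

lane 1: gid=0 (1/4), tid=1 (1%4)
i=1: r=1*2+1=3, c=gid=0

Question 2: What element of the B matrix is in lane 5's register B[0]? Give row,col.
2,1

lane 5: G=1 (5/4), T=1 (5%4)
i=0: r=1*2+0=2, c=G=1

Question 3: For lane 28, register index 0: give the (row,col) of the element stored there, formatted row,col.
lane 28=>28/4=7, 28 mod 4=0
i=0  r:2·0+0=>0  c:7

0,7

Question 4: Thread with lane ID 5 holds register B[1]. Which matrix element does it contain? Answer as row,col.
3,1

L=5⇒gr=5>>2=1, th=5&3=1
[1]⇒row 1·2+1=3  col gr=1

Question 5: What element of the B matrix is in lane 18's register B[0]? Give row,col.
lane 18=>18/4=4, 18 mod 4=2
i=0  r:2·2+0=>4  c:4

4,4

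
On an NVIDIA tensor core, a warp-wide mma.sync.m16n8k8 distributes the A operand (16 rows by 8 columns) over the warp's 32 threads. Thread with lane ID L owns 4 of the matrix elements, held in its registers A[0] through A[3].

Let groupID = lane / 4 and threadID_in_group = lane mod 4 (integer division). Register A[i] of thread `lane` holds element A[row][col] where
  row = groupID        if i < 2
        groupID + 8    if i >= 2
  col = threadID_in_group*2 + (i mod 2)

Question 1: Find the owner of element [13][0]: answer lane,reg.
20,2

r:13=>grp=5,rB=1  c:0=>tig=0,lo=0
L=5*4+0=20  i=1*2+0=2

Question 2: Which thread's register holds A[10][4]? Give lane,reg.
10,2

r:10=>grp=2,rB=1  c:4=>tig=2,lo=0
L=2*4+2=10  i=1*2+0=2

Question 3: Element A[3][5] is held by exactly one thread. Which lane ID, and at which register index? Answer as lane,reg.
r:3=>grp=3,rB=0  c:5=>tig=2,lo=1
L=3*4+2=14  i=0*2+1=1

14,1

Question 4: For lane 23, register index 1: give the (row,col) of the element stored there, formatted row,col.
L=23->g=23>>2=5, t=23&3=3
[1]->row 5+0=5  col 3·2+1=7

5,7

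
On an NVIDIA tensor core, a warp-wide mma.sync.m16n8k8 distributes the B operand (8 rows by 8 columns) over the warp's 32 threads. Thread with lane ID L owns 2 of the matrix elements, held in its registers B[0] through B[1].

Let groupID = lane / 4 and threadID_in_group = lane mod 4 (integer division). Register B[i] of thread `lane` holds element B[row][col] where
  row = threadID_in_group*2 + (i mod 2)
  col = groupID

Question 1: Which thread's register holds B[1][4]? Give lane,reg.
16,1

c=4→G=4  r=1→T=0,p=1
L=4*4+0=16  i=1=1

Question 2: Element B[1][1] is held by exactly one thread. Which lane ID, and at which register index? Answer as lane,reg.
c:1=>grp=1  r:1=>tig=0,lo=1
L=1*4+0=4  i=1=1

4,1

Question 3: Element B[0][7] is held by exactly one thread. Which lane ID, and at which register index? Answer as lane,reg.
28,0

c=7->g=7  r=0->t=0,b0=0
L=7*4+0=28  i=0=0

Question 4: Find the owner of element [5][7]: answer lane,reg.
30,1

c=7⇒gr=7  r=5⇒th=2,odd=1
L=7*4+2=30  i=1=1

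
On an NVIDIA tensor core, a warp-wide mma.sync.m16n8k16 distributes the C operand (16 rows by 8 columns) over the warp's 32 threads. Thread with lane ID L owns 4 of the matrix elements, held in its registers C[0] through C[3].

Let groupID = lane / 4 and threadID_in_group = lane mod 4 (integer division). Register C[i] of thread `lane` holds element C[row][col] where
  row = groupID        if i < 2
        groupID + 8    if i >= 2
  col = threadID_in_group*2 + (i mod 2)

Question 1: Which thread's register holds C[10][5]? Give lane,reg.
10,3

r=10⇒gr=2,Rb=1  c=5⇒th=2,odd=1
L=2*4+2=10  i=1*2+1=3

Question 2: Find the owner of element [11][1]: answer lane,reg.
r=11⇒gr=3,Rb=1  c=1⇒th=0,odd=1
L=3*4+0=12  i=1*2+1=3

12,3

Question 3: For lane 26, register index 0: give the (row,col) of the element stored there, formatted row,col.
6,4

26: grp=6,tig=2
[0] (6+0,2*2+0) = (6,4)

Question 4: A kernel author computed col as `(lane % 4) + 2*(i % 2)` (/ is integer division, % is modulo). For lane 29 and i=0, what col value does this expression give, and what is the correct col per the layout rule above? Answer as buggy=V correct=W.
`(lane % 4) + 2*(i % 2)`[29,0]⇒1
L=29⇒gr=29>>2=7, th=29&3=1
[0]⇒row 7+0=7  col 1·2+0=2
col: 1 vs 2

buggy=1 correct=2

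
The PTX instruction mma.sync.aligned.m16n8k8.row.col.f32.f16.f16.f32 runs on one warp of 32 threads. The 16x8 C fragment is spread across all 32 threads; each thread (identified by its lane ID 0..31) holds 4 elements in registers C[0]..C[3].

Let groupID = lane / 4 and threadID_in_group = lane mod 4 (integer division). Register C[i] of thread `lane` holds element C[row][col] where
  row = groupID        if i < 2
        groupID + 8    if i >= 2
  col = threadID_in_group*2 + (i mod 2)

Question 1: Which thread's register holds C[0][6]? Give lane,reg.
3,0

r=0->g=0,rb=0  c=6->t=3,b0=0
L=0*4+3=3  i=0*2+0=0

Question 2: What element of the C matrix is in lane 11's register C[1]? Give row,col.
11: g=2,t=3
[1] (2+0,3*2+1) = (2,7)

2,7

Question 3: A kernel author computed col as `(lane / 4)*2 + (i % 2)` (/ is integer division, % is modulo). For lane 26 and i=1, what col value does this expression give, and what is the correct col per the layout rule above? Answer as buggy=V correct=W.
`(lane / 4)*2 + (i % 2)`[26,1]->13
lane 26->26/4=6, 26 mod 4=2
i=1  r:6+0->6  c:2·2+1->5
col: 13 vs 5

buggy=13 correct=5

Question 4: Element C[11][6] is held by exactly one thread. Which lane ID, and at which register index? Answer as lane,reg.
r=11->g=3,rb=1  c=6->t=3,b0=0
L=3*4+3=15  i=1*2+0=2

15,2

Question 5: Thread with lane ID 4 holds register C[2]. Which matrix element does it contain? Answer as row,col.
lane 4: g=1 (4/4), t=0 (4%4)
i=2: r=1+8=9, c=0*2+0=0

9,0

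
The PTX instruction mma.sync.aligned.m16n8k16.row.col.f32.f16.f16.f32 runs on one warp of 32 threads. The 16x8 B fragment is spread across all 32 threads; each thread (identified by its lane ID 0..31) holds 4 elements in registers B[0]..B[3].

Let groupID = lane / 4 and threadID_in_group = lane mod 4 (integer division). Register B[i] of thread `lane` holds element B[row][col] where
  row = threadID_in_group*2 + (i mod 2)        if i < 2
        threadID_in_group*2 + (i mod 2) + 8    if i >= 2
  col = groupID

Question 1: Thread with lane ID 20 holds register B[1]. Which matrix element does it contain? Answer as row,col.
1,5

lane 20->20/4=5, 20 mod 4=0
i=1  r:2·0+1+0->1  c:5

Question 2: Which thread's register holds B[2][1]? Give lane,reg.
5,0

c: 1->gid=1  r: 2->r8=0,tid=1,i&1=0
L=1*4+1=5  i=0*2+0=0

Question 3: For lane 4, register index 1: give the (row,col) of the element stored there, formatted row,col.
4: g=1,t=0
[1] (0*2+1+0,1) = (1,1)

1,1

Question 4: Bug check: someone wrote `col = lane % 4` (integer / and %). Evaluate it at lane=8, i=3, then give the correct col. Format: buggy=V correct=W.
buggy=0 correct=2

`lane % 4`[8,3]->0
lane 8->8/4=2, 8 mod 4=0
i=3  r:2·0+1+8->9  c:2
col: 0 vs 2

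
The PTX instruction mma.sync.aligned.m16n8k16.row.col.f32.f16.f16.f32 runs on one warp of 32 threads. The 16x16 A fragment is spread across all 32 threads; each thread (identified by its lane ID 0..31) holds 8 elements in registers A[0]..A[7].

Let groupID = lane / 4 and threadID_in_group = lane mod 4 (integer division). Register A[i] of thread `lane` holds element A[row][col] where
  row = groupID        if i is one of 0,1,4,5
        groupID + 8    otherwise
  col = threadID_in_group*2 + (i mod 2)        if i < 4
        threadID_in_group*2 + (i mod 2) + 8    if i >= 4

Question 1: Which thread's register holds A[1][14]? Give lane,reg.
7,4

r=1->g=1,rb=0  c=14->cb=1,t=3,b0=0
L=1*4+3=7  i=1*4+0*2+0=4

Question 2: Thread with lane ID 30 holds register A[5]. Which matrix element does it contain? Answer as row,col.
7,13

lane 30->30/4=7, 30 mod 4=2
i=5  r:7+0->7  c:2·2+1+8->13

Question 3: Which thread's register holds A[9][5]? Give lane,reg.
r: 9->gid=1,r8=1  c: 5->c8=0,tid=2,i&1=1
L=1*4+2=6  i=0*4+1*2+1=3

6,3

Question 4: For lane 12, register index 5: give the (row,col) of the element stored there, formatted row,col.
L=12->g=12>>2=3, t=12&3=0
[5]->row 3+0=3  col 0·2+1+8=9

3,9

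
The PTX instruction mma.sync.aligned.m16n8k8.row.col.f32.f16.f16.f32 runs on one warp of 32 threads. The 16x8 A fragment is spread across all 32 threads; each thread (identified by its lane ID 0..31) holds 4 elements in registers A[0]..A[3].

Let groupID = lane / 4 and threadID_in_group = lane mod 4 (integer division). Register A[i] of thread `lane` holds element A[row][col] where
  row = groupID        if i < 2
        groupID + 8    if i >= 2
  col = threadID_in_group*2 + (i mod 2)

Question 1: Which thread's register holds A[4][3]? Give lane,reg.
r=4⇒gr=4,Rb=0  c=3⇒th=1,odd=1
L=4*4+1=17  i=0*2+1=1

17,1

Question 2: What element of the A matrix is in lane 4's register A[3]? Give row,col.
9,1

4: gr=1,th=0
[3] (1+8,0*2+1) = (9,1)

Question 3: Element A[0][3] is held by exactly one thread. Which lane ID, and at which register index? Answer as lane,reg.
1,1

r=0->g=0,rb=0  c=3->t=1,b0=1
L=0*4+1=1  i=0*2+1=1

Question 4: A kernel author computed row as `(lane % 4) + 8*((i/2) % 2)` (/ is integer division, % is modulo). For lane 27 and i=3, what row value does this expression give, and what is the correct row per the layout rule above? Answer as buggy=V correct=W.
buggy=11 correct=14

`(lane % 4) + 8*((i/2) % 2)`[27,3]⇒11
L=27⇒gr=27>>2=6, th=27&3=3
[3]⇒row 6+8=14  col 3·2+1=7
row: 11 vs 14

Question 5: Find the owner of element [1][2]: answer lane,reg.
5,0

r=1⇒gr=1,Rb=0  c=2⇒th=1,odd=0
L=1*4+1=5  i=0*2+0=0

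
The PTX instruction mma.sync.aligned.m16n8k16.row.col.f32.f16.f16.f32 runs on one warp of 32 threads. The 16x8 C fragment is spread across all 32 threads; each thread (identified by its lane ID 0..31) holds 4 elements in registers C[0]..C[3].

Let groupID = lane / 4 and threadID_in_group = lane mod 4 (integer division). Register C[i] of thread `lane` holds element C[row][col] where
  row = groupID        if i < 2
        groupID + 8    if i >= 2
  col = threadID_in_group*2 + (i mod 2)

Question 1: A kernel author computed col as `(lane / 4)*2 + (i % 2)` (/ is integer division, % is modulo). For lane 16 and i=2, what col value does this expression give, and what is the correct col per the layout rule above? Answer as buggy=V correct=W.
`(lane / 4)*2 + (i % 2)`[16,2]⇒8
16: gr=4,th=0
[2] (4+8,0*2+0) = (12,0)
col: 8 vs 0

buggy=8 correct=0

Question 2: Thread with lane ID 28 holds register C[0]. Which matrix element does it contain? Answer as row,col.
7,0

L=28=>grp=28>>2=7, tig=28&3=0
[0]=>row 7+0=7  col 0·2+0=0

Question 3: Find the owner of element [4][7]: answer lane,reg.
19,1

r=4→G=4,rhi=0  c=7→T=3,p=1
L=4*4+3=19  i=0*2+1=1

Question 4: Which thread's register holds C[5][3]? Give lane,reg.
r=5→G=5,rhi=0  c=3→T=1,p=1
L=5*4+1=21  i=0*2+1=1

21,1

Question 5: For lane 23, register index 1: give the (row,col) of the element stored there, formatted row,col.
5,7

lane 23->23/4=5, 23 mod 4=3
i=1  r:5+0->5  c:2·3+1->7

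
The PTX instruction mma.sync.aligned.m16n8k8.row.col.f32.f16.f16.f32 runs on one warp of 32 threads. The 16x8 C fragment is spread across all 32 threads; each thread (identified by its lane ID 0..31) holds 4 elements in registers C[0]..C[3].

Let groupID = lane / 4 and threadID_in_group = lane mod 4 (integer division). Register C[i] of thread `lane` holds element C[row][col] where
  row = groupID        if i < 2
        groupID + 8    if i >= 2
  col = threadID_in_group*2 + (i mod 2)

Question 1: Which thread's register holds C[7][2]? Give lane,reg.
r:7=>grp=7,rB=0  c:2=>tig=1,lo=0
L=7*4+1=29  i=0*2+0=0

29,0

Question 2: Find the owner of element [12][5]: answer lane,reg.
r=12⇒gr=4,Rb=1  c=5⇒th=2,odd=1
L=4*4+2=18  i=1*2+1=3

18,3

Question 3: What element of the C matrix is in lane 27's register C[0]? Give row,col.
6,6

27: g=6,t=3
[0] (6+0,3*2+0) = (6,6)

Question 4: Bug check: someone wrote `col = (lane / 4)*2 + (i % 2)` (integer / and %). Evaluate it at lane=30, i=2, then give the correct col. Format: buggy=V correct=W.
`(lane / 4)*2 + (i % 2)`[30,2]=>14
L=30=>grp=30>>2=7, tig=30&3=2
[2]=>row 7+8=15  col 2·2+0=4
col: 14 vs 4

buggy=14 correct=4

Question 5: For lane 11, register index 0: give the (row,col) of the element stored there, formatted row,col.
L=11→G=11>>2=2, T=11&3=3
[0]→row 2+0=2  col 3·2+0=6

2,6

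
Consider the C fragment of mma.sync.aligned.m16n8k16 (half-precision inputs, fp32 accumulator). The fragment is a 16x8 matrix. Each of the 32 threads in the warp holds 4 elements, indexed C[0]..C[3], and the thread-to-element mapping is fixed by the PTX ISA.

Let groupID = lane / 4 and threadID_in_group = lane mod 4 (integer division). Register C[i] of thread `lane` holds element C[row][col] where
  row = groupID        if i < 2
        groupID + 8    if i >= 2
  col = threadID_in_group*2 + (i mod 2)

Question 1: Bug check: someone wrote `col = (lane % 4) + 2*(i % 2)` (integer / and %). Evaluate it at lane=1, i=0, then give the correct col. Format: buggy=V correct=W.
`(lane % 4) + 2*(i % 2)`[1,0]→1
1: G=0,T=1
[0] (0+0,1*2+0) = (0,2)
col: 1 vs 2

buggy=1 correct=2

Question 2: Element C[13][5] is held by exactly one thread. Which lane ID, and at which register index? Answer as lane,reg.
22,3

r: 13->gid=5,r8=1  c: 5->tid=2,i&1=1
L=5*4+2=22  i=1*2+1=3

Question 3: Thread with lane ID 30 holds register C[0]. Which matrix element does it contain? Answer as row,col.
7,4

lane 30⇒30/4=7, 30 mod 4=2
i=0  r:7+0⇒7  c:2·2+0⇒4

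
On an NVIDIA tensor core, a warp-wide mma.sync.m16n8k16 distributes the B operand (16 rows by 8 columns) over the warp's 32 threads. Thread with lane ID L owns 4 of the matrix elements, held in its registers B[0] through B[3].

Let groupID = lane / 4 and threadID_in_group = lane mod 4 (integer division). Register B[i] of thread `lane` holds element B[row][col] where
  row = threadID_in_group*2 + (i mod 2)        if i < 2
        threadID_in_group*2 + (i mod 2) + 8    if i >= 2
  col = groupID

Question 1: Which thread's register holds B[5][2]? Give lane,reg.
c: 2->gid=2  r: 5->r8=0,tid=2,i&1=1
L=2*4+2=10  i=0*2+1=1

10,1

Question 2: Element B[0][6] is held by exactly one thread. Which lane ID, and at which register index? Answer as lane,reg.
c=6⇒gr=6  r=0⇒Rb=0,th=0,odd=0
L=6*4+0=24  i=0*2+0=0

24,0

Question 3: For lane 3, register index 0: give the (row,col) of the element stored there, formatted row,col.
3: gid=0,tid=3
[0] (3*2+0+0,0) = (6,0)

6,0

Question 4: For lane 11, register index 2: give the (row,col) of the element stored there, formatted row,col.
14,2

L=11⇒gr=11>>2=2, th=11&3=3
[2]⇒row 3·2+0+8=14  col gr=2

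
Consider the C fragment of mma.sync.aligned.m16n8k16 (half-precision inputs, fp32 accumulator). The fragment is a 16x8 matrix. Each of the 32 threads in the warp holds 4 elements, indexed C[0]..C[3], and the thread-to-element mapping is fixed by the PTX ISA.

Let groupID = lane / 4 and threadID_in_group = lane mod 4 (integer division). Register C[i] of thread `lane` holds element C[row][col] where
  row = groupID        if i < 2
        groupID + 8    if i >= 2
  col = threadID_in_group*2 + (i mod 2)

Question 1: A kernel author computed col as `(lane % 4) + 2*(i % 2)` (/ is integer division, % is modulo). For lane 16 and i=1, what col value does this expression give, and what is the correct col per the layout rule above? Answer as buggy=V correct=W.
`(lane % 4) + 2*(i % 2)`[16,1]->2
lane 16: g=4 (16/4), t=0 (16%4)
i=1: r=4+0=4, c=0*2+1=1
col: 2 vs 1

buggy=2 correct=1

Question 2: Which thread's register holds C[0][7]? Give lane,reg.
3,1

r:0=>grp=0,rB=0  c:7=>tig=3,lo=1
L=0*4+3=3  i=0*2+1=1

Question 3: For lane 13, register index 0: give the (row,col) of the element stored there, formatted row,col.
3,2

13: gr=3,th=1
[0] (3+0,1*2+0) = (3,2)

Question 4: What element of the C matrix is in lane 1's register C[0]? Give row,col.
lane 1: grp=0 (1/4), tig=1 (1%4)
i=0: r=0+0=0, c=1*2+0=2

0,2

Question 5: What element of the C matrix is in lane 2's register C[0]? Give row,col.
lane 2: grp=0 (2/4), tig=2 (2%4)
i=0: r=0+0=0, c=2*2+0=4

0,4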